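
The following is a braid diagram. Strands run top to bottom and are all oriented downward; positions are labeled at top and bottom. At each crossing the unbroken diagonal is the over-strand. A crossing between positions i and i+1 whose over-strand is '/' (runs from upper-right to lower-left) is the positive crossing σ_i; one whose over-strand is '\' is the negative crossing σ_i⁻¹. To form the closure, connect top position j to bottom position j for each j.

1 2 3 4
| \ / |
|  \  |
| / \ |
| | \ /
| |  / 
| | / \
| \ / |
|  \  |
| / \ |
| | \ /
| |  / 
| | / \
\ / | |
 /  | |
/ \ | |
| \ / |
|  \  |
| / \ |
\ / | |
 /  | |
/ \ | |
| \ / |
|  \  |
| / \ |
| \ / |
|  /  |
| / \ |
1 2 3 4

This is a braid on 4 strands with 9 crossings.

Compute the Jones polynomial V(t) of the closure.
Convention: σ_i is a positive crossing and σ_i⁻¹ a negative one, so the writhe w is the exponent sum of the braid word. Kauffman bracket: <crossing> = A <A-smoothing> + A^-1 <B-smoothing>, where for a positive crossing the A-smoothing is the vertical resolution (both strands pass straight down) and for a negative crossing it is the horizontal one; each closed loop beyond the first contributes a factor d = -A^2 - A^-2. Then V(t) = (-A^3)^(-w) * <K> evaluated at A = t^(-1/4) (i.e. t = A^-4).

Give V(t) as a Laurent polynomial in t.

Reading the diagram top to bottom ('/'-over between positions i,i+1 = s_i, '\'-over = s_i^-1): braid word = s2^-1 s3 s2^-1 s3 s1 s2^-1 s1 s2^-1 s2.
The presented braid s2^-1 s3 s2^-1 s3 s1 s2^-1 s1 s2^-1 s2 on 4 strands reduces by inverse Markov moves (closure unchanged at each step):
  Deconjugate: the word is γ·β·γ⁻¹ with γ = s2^-1 (prefix) and γ⁻¹ = s2 (suffix); strip both.
Reduced to β = s3 s2^-1 s3 s1 s2^-1 s1 s2^-1 on 4 strands, 7 crossings.
Compute on β:
Braid: s3 s2^-1 s3 s1 s2^-1 s1 s2^-1 on 4 strands, 7 crossings.
Writhe w = (#positive) - (#negative) = 4 - 3 = 1.
Computing the Kauffman bracket via state sum. There are 2^7 = 128 states.
Each crossing splits two ways (0=vertical, 1=horizontal). The state's weight is A^(#A-smoothings - #B-smoothings) * d^(loops - 1).
Tabulate the states by total A-exponent and number of loops L (A-exp: L × count):
  A^7: L=5 ×1
  A^5: L=4 ×7
  A^3: L=3 ×21
  A^1: L=2 ×32, L=4 ×3
  A^-1: L=1 ×21, L=3 ×14
  A^-3: L=2 ×19, L=4 ×2
  A^-5: L=3 ×7
  A^-7: L=4 ×1
Each group contributes A^e * Σ count * d^(L-1):
Powers of d = -A^2 - A^-2: d^2 = A^4 + 2 + A^-4; d^3 = -A^6 - 3*A^2 - 3*A^-2 - A^-6; d^4 = A^8 + 4*A^4 + 6 + 4*A^-4 + A^-8.
  A^7 * (d^4) = A^15 + 4*A^11 + 6*A^7 + 4*A^3 + A^-1
  A^5 * (7*d^3) = -7*A^11 - 21*A^7 - 21*A^3 - 7*A^-1
  A^3 * (21*d^2) = 21*A^7 + 42*A^3 + 21*A^-1
  A^1 * (32*d + 3*d^3) = -3*A^7 - 41*A^3 - 41*A^-1 - 3*A^-5
  A^-1 * (21 + 14*d^2) = 14*A^3 + 49*A^-1 + 14*A^-5
  A^-3 * (19*d + 2*d^3) = -2*A^3 - 25*A^-1 - 25*A^-5 - 2*A^-9
  A^-5 * (7*d^2) = 7*A^-1 + 14*A^-5 + 7*A^-9
  A^-7 * (d^3) = -A^-1 - 3*A^-5 - 3*A^-9 - A^-13
Summing the groups: <K> = A^15 - 3*A^11 + 3*A^7 - 4*A^3 + 4*A^-1 - 3*A^-5 + 2*A^-9 - A^-13
Normalise by the writhe: (-A^3)^(-w) = (-A^3)^(-1) = -A^-3, so f(A) = -A^-3 * <K> = -A^12 + 3*A^8 - 3*A^4 + 4 - 4*A^-4 + 3*A^-8 - 2*A^-12 + A^-16.
Substitute A = t^(-1/4), i.e. A^e → t^(-e/4): V(t) = t^4 - 2*t^3 + 3*t^2 - 4*t + 4 - 3*t^-1 + 3*t^-2 - t^-3

Answer: t^4 - 2*t^3 + 3*t^2 - 4*t + 4 - 3*t^-1 + 3*t^-2 - t^-3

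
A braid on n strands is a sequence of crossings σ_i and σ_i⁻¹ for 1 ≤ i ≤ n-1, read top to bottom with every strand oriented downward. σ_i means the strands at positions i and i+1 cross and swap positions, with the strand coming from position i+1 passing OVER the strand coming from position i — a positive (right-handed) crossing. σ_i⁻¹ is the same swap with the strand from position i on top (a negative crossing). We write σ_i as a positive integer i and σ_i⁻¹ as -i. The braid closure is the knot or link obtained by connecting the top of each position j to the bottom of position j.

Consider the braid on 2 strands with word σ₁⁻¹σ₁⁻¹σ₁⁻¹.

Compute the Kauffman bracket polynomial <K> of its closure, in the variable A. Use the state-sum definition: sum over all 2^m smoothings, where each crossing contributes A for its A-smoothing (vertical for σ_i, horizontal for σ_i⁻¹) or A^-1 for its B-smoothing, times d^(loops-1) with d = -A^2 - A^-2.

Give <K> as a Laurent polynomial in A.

A^7 - A^3 - A^-5

Derivation:
Braid: s1^-1 s1^-1 s1^-1 on 2 strands, 3 crossings.
Writhe w = (#positive) - (#negative) = 0 - 3 = -3.
State-sum expansion of <K>. There are 2^3 = 8 states.
Smooth each crossing (0=||, 1=⌣⌢); contribution A^(Σ sign_k(1-2s_k)) * d^(L-1).
  state 000: A-exp=-3, loops=2, term = A^-3 * d^1
  state 001: A-exp=-1, loops=1, term = A^-1 * d^0
  state 010: A-exp=-1, loops=1, term = A^-1 * d^0
  state 011: A-exp=+1, loops=2, term = A^1 * d^1
  state 100: A-exp=-1, loops=1, term = A^-1 * d^0
  state 101: A-exp=+1, loops=2, term = A^1 * d^1
  state 110: A-exp=+1, loops=2, term = A^1 * d^1
  state 111: A-exp=+3, loops=3, term = A^3 * d^2
Collect the terms by A-exponent (count of states per loop number):
Powers of d = -A^2 - A^-2: d^2 = A^4 + 2 + A^-4.
  A^3 * (d^2) = A^7 + 2*A^3 + A^-1
  A^1 * (3*d) = -3*A^3 - 3*A^-1
  A^-1 * (3) = 3*A^-1
  A^-3 * (d) = -A^-1 - A^-5
Summing the groups: <K> = A^7 - A^3 - A^-5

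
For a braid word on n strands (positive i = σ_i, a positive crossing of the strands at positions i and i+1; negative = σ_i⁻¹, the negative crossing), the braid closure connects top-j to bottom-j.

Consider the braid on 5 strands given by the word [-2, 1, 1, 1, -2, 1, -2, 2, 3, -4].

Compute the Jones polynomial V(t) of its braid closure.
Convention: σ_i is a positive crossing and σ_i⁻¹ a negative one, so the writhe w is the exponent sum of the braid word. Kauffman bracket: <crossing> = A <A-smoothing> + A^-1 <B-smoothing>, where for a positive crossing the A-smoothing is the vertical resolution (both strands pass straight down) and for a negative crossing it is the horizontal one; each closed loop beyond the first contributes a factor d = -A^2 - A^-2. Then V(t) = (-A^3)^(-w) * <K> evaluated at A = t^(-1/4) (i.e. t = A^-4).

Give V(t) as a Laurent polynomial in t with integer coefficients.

t^5 - 2*t^4 + 2*t^3 - 2*t^2 + 2*t - 1 + t^-1

Derivation:
The presented braid s2^-1 s1 s1 s1 s2^-1 s1 s2^-1 s2 s3 s4^-1 on 5 strands reduces by inverse Markov moves (closure unchanged at each step):
  Destabilize: the word has the form β·s4^-1 where s4^-1 occurs only as the final letter (β ∈ B_4); drop it and the last strand → 4 strands.
  Destabilize: the word has the form β·s3 where s3 occurs only as the final letter (β ∈ B_3); drop it and the last strand → 3 strands.
  Deconjugate: the word is γ·β·γ⁻¹ with γ = s2^-1 (prefix) and γ⁻¹ = s2 (suffix); strip both.
Reduced to β = s1 s1 s1 s2^-1 s1 s2^-1 on 3 strands, 6 crossings.
Compute on β:
Braid: s1 s1 s1 s2^-1 s1 s2^-1 on 3 strands, 6 crossings.
Writhe w = (#positive) - (#negative) = 4 - 2 = 2.
Enumerate smoothing states for the bracket polynomial. There are 2^6 = 64 states.
Smooth each crossing (0=||, 1=⌣⌢); contribution A^(Σ sign_k(1-2s_k)) * d^(L-1).
Tabulate the states by total A-exponent and number of loops L (A-exp: L × count):
  A^6: L=3 ×1
  A^4: L=2 ×6
  A^2: L=1 ×11, L=3 ×4
  A^0: L=2 ×19, L=4 ×1
  A^-2: L=3 ×15
  A^-4: L=4 ×6
  A^-6: L=5 ×1
Each group contributes A^e * Σ count * d^(L-1):
Powers of d = -A^2 - A^-2: d^2 = A^4 + 2 + A^-4; d^3 = -A^6 - 3*A^2 - 3*A^-2 - A^-6; d^4 = A^8 + 4*A^4 + 6 + 4*A^-4 + A^-8.
  A^6 * (d^2) = A^10 + 2*A^6 + A^2
  A^4 * (6*d) = -6*A^6 - 6*A^2
  A^2 * (11 + 4*d^2) = 4*A^6 + 19*A^2 + 4*A^-2
  A^0 * (19*d + d^3) = -A^6 - 22*A^2 - 22*A^-2 - A^-6
  A^-2 * (15*d^2) = 15*A^2 + 30*A^-2 + 15*A^-6
  A^-4 * (6*d^3) = -6*A^2 - 18*A^-2 - 18*A^-6 - 6*A^-10
  A^-6 * (d^4) = A^2 + 4*A^-2 + 6*A^-6 + 4*A^-10 + A^-14
Summing the groups: <K> = A^10 - A^6 + 2*A^2 - 2*A^-2 + 2*A^-6 - 2*A^-10 + A^-14
Normalise by the writhe: (-A^3)^(-w) = (-A^3)^(-2) = A^-6, so f(A) = A^-6 * <K> = A^4 - 1 + 2*A^-4 - 2*A^-8 + 2*A^-12 - 2*A^-16 + A^-20.
Substitute A = t^(-1/4), i.e. A^e → t^(-e/4): V(t) = t^5 - 2*t^4 + 2*t^3 - 2*t^2 + 2*t - 1 + t^-1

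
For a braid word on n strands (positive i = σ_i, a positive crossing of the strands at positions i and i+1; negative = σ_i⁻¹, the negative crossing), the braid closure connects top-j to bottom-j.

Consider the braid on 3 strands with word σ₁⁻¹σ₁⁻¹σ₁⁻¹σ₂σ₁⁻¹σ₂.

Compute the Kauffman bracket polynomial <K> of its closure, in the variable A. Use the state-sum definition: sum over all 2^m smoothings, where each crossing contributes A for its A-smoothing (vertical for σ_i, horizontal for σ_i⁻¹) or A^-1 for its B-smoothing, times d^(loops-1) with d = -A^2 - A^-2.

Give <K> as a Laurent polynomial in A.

A^14 - 2*A^10 + 2*A^6 - 2*A^2 + 2*A^-2 - A^-6 + A^-10

Derivation:
Braid: s1^-1 s1^-1 s1^-1 s2 s1^-1 s2 on 3 strands, 6 crossings.
Writhe w = (#positive) - (#negative) = 2 - 4 = -2.
Enumerate smoothing states for the bracket polynomial. There are 2^6 = 64 states.
Each crossing splits two ways (0=vertical, 1=horizontal). The state's weight is A^(#A-smoothings - #B-smoothings) * d^(loops - 1).
Tabulate the states by total A-exponent and number of loops L (A-exp: L × count):
  A^6: L=5 ×1
  A^4: L=4 ×6
  A^2: L=3 ×15
  A^0: L=2 ×19, L=4 ×1
  A^-2: L=1 ×11, L=3 ×4
  A^-4: L=2 ×6
  A^-6: L=3 ×1
Each group contributes A^e * Σ count * d^(L-1):
Powers of d = -A^2 - A^-2: d^2 = A^4 + 2 + A^-4; d^3 = -A^6 - 3*A^2 - 3*A^-2 - A^-6; d^4 = A^8 + 4*A^4 + 6 + 4*A^-4 + A^-8.
  A^6 * (d^4) = A^14 + 4*A^10 + 6*A^6 + 4*A^2 + A^-2
  A^4 * (6*d^3) = -6*A^10 - 18*A^6 - 18*A^2 - 6*A^-2
  A^2 * (15*d^2) = 15*A^6 + 30*A^2 + 15*A^-2
  A^0 * (19*d + d^3) = -A^6 - 22*A^2 - 22*A^-2 - A^-6
  A^-2 * (11 + 4*d^2) = 4*A^2 + 19*A^-2 + 4*A^-6
  A^-4 * (6*d) = -6*A^-2 - 6*A^-6
  A^-6 * (d^2) = A^-2 + 2*A^-6 + A^-10
Summing the groups: <K> = A^14 - 2*A^10 + 2*A^6 - 2*A^2 + 2*A^-2 - A^-6 + A^-10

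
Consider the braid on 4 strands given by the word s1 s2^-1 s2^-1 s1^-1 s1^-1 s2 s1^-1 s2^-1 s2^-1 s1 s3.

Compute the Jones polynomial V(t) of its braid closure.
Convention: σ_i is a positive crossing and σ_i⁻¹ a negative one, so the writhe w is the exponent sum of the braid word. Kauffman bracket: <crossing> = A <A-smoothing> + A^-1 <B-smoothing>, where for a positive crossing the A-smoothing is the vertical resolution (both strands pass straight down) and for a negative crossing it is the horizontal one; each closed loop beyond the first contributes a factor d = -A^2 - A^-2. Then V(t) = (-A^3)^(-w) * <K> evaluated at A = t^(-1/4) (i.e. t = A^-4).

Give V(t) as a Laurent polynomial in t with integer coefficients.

The presented braid s1 s2^-1 s2^-1 s1^-1 s1^-1 s2 s1^-1 s2^-1 s2^-1 s1 s3 on 4 strands reduces by inverse Markov moves (closure unchanged at each step):
  Destabilize: the word has the form β·s3 where s3 occurs only as the final letter (β ∈ B_3); drop it and the last strand → 3 strands.
Reduced to β = s1 s2^-1 s2^-1 s1^-1 s1^-1 s2 s1^-1 s2^-1 s2^-1 s1 on 3 strands, 10 crossings.
Compute on β:
Braid: s1 s2^-1 s2^-1 s1^-1 s1^-1 s2 s1^-1 s2^-1 s2^-1 s1 on 3 strands, 10 crossings.
Writhe w = (#positive) - (#negative) = 3 - 7 = -4.
Enumerate smoothing states for the bracket polynomial. There are 2^10 = 1024 states.
Each crossing splits two ways (0=vertical, 1=horizontal). The state's weight is A^(#A-smoothings - #B-smoothings) * d^(loops - 1).
Tabulate the states by total A-exponent and number of loops L (A-exp: L × count):
  A^10: L=6 ×1
  A^8: L=5 ×10
  A^6: L=4 ×43, L=6 ×2
  A^4: L=3 ×98, L=5 ×22
  A^2: L=2 ×118, L=4 ×88, L=6 ×4
  A^0: L=1 ×60, L=3 ×162, L=5 ×30
  A^-2: L=2 ×128, L=4 ×79, L=6 ×3
  A^-4: L=1 ×23, L=3 ×84, L=5 ×13
  A^-6: L=2 ×27, L=4 ×18
  A^-8: L=1 ×2, L=3 ×8
  A^-10: L=2 ×1
Each group contributes A^e * Σ count * d^(L-1):
Powers of d = -A^2 - A^-2: d^2 = A^4 + 2 + A^-4; d^3 = -A^6 - 3*A^2 - 3*A^-2 - A^-6; d^4 = A^8 + 4*A^4 + 6 + 4*A^-4 + A^-8; d^5 = -A^10 - 5*A^6 - 10*A^2 - 10*A^-2 - 5*A^-6 - A^-10.
  A^10 * (d^5) = -A^20 - 5*A^16 - 10*A^12 - 10*A^8 - 5*A^4 - 1
  A^8 * (10*d^4) = 10*A^16 + 40*A^12 + 60*A^8 + 40*A^4 + 10
  A^6 * (43*d^3 + 2*d^5) = -2*A^16 - 53*A^12 - 149*A^8 - 149*A^4 - 53 - 2*A^-4
  A^4 * (98*d^2 + 22*d^4) = 22*A^12 + 186*A^8 + 328*A^4 + 186 + 22*A^-4
  A^2 * (118*d + 88*d^3 + 4*d^5) = -4*A^12 - 108*A^8 - 422*A^4 - 422 - 108*A^-4 - 4*A^-8
  A^0 * (60 + 162*d^2 + 30*d^4) = 30*A^8 + 282*A^4 + 564 + 282*A^-4 + 30*A^-8
  A^-2 * (128*d + 79*d^3 + 3*d^5) = -3*A^8 - 94*A^4 - 395 - 395*A^-4 - 94*A^-8 - 3*A^-12
  A^-4 * (23 + 84*d^2 + 13*d^4) = 13*A^4 + 136 + 269*A^-4 + 136*A^-8 + 13*A^-12
  A^-6 * (27*d + 18*d^3) = -18 - 81*A^-4 - 81*A^-8 - 18*A^-12
  A^-8 * (2 + 8*d^2) = 8*A^-4 + 18*A^-8 + 8*A^-12
  A^-10 * (d) = -A^-8 - A^-12
Summing the groups: <K> = -A^20 + 3*A^16 - 5*A^12 + 6*A^8 - 7*A^4 + 7 - 5*A^-4 + 4*A^-8 - A^-12
Normalise by the writhe: (-A^3)^(-w) = (-A^3)^(4) = A^12, so f(A) = A^12 * <K> = -A^32 + 3*A^28 - 5*A^24 + 6*A^20 - 7*A^16 + 7*A^12 - 5*A^8 + 4*A^4 - 1.
Substitute A = t^(-1/4), i.e. A^e → t^(-e/4): V(t) = -1 + 4*t^-1 - 5*t^-2 + 7*t^-3 - 7*t^-4 + 6*t^-5 - 5*t^-6 + 3*t^-7 - t^-8

Answer: -1 + 4*t^-1 - 5*t^-2 + 7*t^-3 - 7*t^-4 + 6*t^-5 - 5*t^-6 + 3*t^-7 - t^-8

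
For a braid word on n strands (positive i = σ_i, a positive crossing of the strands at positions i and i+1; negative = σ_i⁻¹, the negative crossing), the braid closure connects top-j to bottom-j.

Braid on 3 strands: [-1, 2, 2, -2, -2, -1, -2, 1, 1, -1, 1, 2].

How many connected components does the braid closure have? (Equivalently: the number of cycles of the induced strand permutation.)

Track the strand permutation on 3 strands, starting from identity.
  step 1: s1^-1 swaps positions 1,2 -> [2 1 3]
  step 2: s2 swaps positions 2,3 -> [2 3 1]
  step 3: s2 swaps positions 2,3 -> [2 1 3]
  step 4: s2^-1 swaps positions 2,3 -> [2 3 1]
  step 5: s2^-1 swaps positions 2,3 -> [2 1 3]
  step 6: s1^-1 swaps positions 1,2 -> [1 2 3]
  step 7: s2^-1 swaps positions 2,3 -> [1 3 2]
  step 8: s1 swaps positions 1,2 -> [3 1 2]
  step 9: s1 swaps positions 1,2 -> [1 3 2]
  step 10: s1^-1 swaps positions 1,2 -> [3 1 2]
  step 11: s1 swaps positions 1,2 -> [1 3 2]
  step 12: s2 swaps positions 2,3 -> [1 2 3]
Final permutation (position -> original strand): [1 2 3]
Closure components = cycle count of this permutation = 3.

Answer: 3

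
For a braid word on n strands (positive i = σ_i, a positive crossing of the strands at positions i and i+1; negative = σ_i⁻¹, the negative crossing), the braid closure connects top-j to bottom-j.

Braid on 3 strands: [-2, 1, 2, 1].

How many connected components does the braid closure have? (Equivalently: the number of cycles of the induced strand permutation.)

1

Derivation:
Track the strand permutation on 3 strands, starting from identity.
  step 1: s2^-1 swaps positions 2,3 -> [1 3 2]
  step 2: s1 swaps positions 1,2 -> [3 1 2]
  step 3: s2 swaps positions 2,3 -> [3 2 1]
  step 4: s1 swaps positions 1,2 -> [2 3 1]
Final permutation (position -> original strand): [2 3 1]
Closure components = cycle count of this permutation = 1.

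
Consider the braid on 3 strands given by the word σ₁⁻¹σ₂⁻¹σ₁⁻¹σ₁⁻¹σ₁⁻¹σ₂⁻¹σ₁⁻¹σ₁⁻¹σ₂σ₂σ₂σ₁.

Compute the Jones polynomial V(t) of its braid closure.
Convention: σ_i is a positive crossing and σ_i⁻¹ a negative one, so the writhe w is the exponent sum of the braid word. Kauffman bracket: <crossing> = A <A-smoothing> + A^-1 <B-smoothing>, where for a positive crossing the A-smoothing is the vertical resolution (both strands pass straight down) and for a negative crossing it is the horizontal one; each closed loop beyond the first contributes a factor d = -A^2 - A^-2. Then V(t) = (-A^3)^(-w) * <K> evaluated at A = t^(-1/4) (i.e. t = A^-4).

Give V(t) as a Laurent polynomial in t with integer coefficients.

t^-1 - t^-2 + 2*t^-3 - t^-4 + t^-5 - t^-6

Derivation:
The presented braid s1^-1 s2^-1 s1^-1 s1^-1 s1^-1 s2^-1 s1^-1 s1^-1 s2 s2 s2 s1 on 3 strands reduces by inverse Markov moves (closure unchanged at each step):
  Deconjugate: the word is γ·β·γ⁻¹ with γ = s1^-1 s2^-1 (prefix) and γ⁻¹ = s2 s1 (suffix); strip both.
Reduced to β = s1^-1 s1^-1 s1^-1 s2^-1 s1^-1 s1^-1 s2 s2 on 3 strands, 8 crossings.
Compute on β:
Braid: s1^-1 s1^-1 s1^-1 s2^-1 s1^-1 s1^-1 s2 s2 on 3 strands, 8 crossings.
Writhe w = (#positive) - (#negative) = 2 - 6 = -4.
State-sum expansion of <K>. There are 2^8 = 256 states.
For each crossing: s=0 is the vertical smoothing, s=1 horizontal. Crossing k contributes A^(sign_k * (1 - 2*s_k)); loop factor d = -A^2 - A^-2.
Tabulate the states by total A-exponent and number of loops L (A-exp: L × count):
  A^8: L=5 ×1
  A^6: L=4 ×7, L=6 ×1
  A^4: L=3 ×20, L=5 ×8
  A^2: L=2 ×28, L=4 ×27, L=6 ×1
  A^0: L=1 ×17, L=3 ×47, L=5 ×6
  A^-2: L=2 ×42, L=4 ×14
  A^-4: L=1 ×10, L=3 ×18
  A^-6: L=2 ×7, L=4 ×1
  A^-8: L=3 ×1
Each group contributes A^e * Σ count * d^(L-1):
Powers of d = -A^2 - A^-2: d^2 = A^4 + 2 + A^-4; d^3 = -A^6 - 3*A^2 - 3*A^-2 - A^-6; d^4 = A^8 + 4*A^4 + 6 + 4*A^-4 + A^-8; d^5 = -A^10 - 5*A^6 - 10*A^2 - 10*A^-2 - 5*A^-6 - A^-10.
  A^8 * (d^4) = A^16 + 4*A^12 + 6*A^8 + 4*A^4 + 1
  A^6 * (7*d^3 + d^5) = -A^16 - 12*A^12 - 31*A^8 - 31*A^4 - 12 - A^-4
  A^4 * (20*d^2 + 8*d^4) = 8*A^12 + 52*A^8 + 88*A^4 + 52 + 8*A^-4
  A^2 * (28*d + 27*d^3 + d^5) = -A^12 - 32*A^8 - 119*A^4 - 119 - 32*A^-4 - A^-8
  A^0 * (17 + 47*d^2 + 6*d^4) = 6*A^8 + 71*A^4 + 147 + 71*A^-4 + 6*A^-8
  A^-2 * (42*d + 14*d^3) = -14*A^4 - 84 - 84*A^-4 - 14*A^-8
  A^-4 * (10 + 18*d^2) = 18 + 46*A^-4 + 18*A^-8
  A^-6 * (7*d + d^3) = -1 - 10*A^-4 - 10*A^-8 - A^-12
  A^-8 * (d^2) = A^-4 + 2*A^-8 + A^-12
Summing the groups: <K> = -A^12 + A^8 - A^4 + 2 - A^-4 + A^-8
Normalise by the writhe: (-A^3)^(-w) = (-A^3)^(4) = A^12, so f(A) = A^12 * <K> = -A^24 + A^20 - A^16 + 2*A^12 - A^8 + A^4.
Substitute A = t^(-1/4), i.e. A^e → t^(-e/4): V(t) = t^-1 - t^-2 + 2*t^-3 - t^-4 + t^-5 - t^-6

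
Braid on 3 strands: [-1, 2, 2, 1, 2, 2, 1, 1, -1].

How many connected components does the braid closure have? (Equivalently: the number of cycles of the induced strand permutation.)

Track the strand permutation on 3 strands, starting from identity.
  step 1: s1^-1 swaps positions 1,2 -> [2 1 3]
  step 2: s2 swaps positions 2,3 -> [2 3 1]
  step 3: s2 swaps positions 2,3 -> [2 1 3]
  step 4: s1 swaps positions 1,2 -> [1 2 3]
  step 5: s2 swaps positions 2,3 -> [1 3 2]
  step 6: s2 swaps positions 2,3 -> [1 2 3]
  step 7: s1 swaps positions 1,2 -> [2 1 3]
  step 8: s1 swaps positions 1,2 -> [1 2 3]
  step 9: s1^-1 swaps positions 1,2 -> [2 1 3]
Final permutation (position -> original strand): [2 1 3]
Closure components = cycle count of this permutation = 2.

Answer: 2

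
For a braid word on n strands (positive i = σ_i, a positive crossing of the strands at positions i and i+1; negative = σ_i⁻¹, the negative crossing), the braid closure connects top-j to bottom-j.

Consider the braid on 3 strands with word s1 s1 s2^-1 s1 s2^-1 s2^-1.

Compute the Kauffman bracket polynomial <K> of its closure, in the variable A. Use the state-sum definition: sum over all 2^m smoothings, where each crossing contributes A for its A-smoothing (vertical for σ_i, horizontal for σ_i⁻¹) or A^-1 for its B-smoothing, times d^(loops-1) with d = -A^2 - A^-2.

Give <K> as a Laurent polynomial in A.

-A^12 + 2*A^8 - 2*A^4 + 3 - 2*A^-4 + 2*A^-8 - A^-12

Derivation:
Braid: s1 s1 s2^-1 s1 s2^-1 s2^-1 on 3 strands, 6 crossings.
Writhe w = (#positive) - (#negative) = 3 - 3 = 0.
State-sum expansion of <K>. There are 2^6 = 64 states.
For each crossing: s=0 is the vertical smoothing, s=1 horizontal. Crossing k contributes A^(sign_k * (1 - 2*s_k)); loop factor d = -A^2 - A^-2.
Tabulate the states by total A-exponent and number of loops L (A-exp: L × count):
  A^6: L=4 ×1
  A^4: L=3 ×6
  A^2: L=2 ×14, L=4 ×1
  A^0: L=1 ×13, L=3 ×7
  A^-2: L=2 ×14, L=4 ×1
  A^-4: L=3 ×6
  A^-6: L=4 ×1
Each group contributes A^e * Σ count * d^(L-1):
Powers of d = -A^2 - A^-2: d^2 = A^4 + 2 + A^-4; d^3 = -A^6 - 3*A^2 - 3*A^-2 - A^-6.
  A^6 * (d^3) = -A^12 - 3*A^8 - 3*A^4 - 1
  A^4 * (6*d^2) = 6*A^8 + 12*A^4 + 6
  A^2 * (14*d + d^3) = -A^8 - 17*A^4 - 17 - A^-4
  A^0 * (13 + 7*d^2) = 7*A^4 + 27 + 7*A^-4
  A^-2 * (14*d + d^3) = -A^4 - 17 - 17*A^-4 - A^-8
  A^-4 * (6*d^2) = 6 + 12*A^-4 + 6*A^-8
  A^-6 * (d^3) = -1 - 3*A^-4 - 3*A^-8 - A^-12
Summing the groups: <K> = -A^12 + 2*A^8 - 2*A^4 + 3 - 2*A^-4 + 2*A^-8 - A^-12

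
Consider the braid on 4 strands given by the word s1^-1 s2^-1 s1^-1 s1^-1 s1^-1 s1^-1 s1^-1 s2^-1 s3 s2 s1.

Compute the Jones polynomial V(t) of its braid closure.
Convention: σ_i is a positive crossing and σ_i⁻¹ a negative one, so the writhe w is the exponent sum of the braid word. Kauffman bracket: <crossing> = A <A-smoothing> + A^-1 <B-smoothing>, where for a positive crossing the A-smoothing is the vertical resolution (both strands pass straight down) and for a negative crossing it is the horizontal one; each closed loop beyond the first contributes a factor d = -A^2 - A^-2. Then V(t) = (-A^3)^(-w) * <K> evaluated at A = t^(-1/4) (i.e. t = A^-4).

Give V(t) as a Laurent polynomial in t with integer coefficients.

The presented braid s1^-1 s2^-1 s1^-1 s1^-1 s1^-1 s1^-1 s1^-1 s2^-1 s3 s2 s1 on 4 strands reduces by inverse Markov moves (closure unchanged at each step):
  Deconjugate: the word is γ·β·γ⁻¹ with γ = s1^-1 s2^-1 (prefix) and γ⁻¹ = s2 s1 (suffix); strip both.
  Destabilize: the word has the form β·s3 where s3 occurs only as the final letter (β ∈ B_3); drop it and the last strand → 3 strands.
  Destabilize: the word has the form β·s2^-1 where s2^-1 occurs only as the final letter (β ∈ B_2); drop it and the last strand → 2 strands.
Reduced to β = s1^-1 s1^-1 s1^-1 s1^-1 s1^-1 on 2 strands, 5 crossings.
Compute on β:
Braid: s1^-1 s1^-1 s1^-1 s1^-1 s1^-1 on 2 strands, 5 crossings.
Writhe w = (#positive) - (#negative) = 0 - 5 = -5.
State-sum expansion of <K>. There are 2^5 = 32 states.
Smooth each crossing (0=||, 1=⌣⌢); contribution A^(Σ sign_k(1-2s_k)) * d^(L-1).
  state 00000: A-exp=-5, loops=2, term = A^-5 * d^1
  state 00001: A-exp=-3, loops=1, term = A^-3 * d^0
  state 00010: A-exp=-3, loops=1, term = A^-3 * d^0
  state 00011: A-exp=-1, loops=2, term = A^-1 * d^1
  state 00100: A-exp=-3, loops=1, term = A^-3 * d^0
  state 00101: A-exp=-1, loops=2, term = A^-1 * d^1
  state 00110: A-exp=-1, loops=2, term = A^-1 * d^1
  state 00111: A-exp=+1, loops=3, term = A^1 * d^2
  state 01000: A-exp=-3, loops=1, term = A^-3 * d^0
  state 01001: A-exp=-1, loops=2, term = A^-1 * d^1
  state 01010: A-exp=-1, loops=2, term = A^-1 * d^1
  state 01011: A-exp=+1, loops=3, term = A^1 * d^2
  state 01100: A-exp=-1, loops=2, term = A^-1 * d^1
  state 01101: A-exp=+1, loops=3, term = A^1 * d^2
  state 01110: A-exp=+1, loops=3, term = A^1 * d^2
  state 01111: A-exp=+3, loops=4, term = A^3 * d^3
  state 10000: A-exp=-3, loops=1, term = A^-3 * d^0
  state 10001: A-exp=-1, loops=2, term = A^-1 * d^1
  state 10010: A-exp=-1, loops=2, term = A^-1 * d^1
  state 10011: A-exp=+1, loops=3, term = A^1 * d^2
  state 10100: A-exp=-1, loops=2, term = A^-1 * d^1
  state 10101: A-exp=+1, loops=3, term = A^1 * d^2
  state 10110: A-exp=+1, loops=3, term = A^1 * d^2
  state 10111: A-exp=+3, loops=4, term = A^3 * d^3
  state 11000: A-exp=-1, loops=2, term = A^-1 * d^1
  state 11001: A-exp=+1, loops=3, term = A^1 * d^2
  state 11010: A-exp=+1, loops=3, term = A^1 * d^2
  state 11011: A-exp=+3, loops=4, term = A^3 * d^3
  state 11100: A-exp=+1, loops=3, term = A^1 * d^2
  state 11101: A-exp=+3, loops=4, term = A^3 * d^3
  state 11110: A-exp=+3, loops=4, term = A^3 * d^3
  state 11111: A-exp=+5, loops=5, term = A^5 * d^4
Collect the terms by A-exponent (count of states per loop number):
Powers of d = -A^2 - A^-2: d^2 = A^4 + 2 + A^-4; d^3 = -A^6 - 3*A^2 - 3*A^-2 - A^-6; d^4 = A^8 + 4*A^4 + 6 + 4*A^-4 + A^-8.
  A^5 * (d^4) = A^13 + 4*A^9 + 6*A^5 + 4*A + A^-3
  A^3 * (5*d^3) = -5*A^9 - 15*A^5 - 15*A - 5*A^-3
  A^1 * (10*d^2) = 10*A^5 + 20*A + 10*A^-3
  A^-1 * (10*d) = -10*A - 10*A^-3
  A^-3 * (5) = 5*A^-3
  A^-5 * (d) = -A^-3 - A^-7
Summing the groups: <K> = A^13 - A^9 + A^5 - A - A^-7
Normalise by the writhe: (-A^3)^(-w) = (-A^3)^(5) = -A^15, so f(A) = -A^15 * <K> = -A^28 + A^24 - A^20 + A^16 + A^8.
Substitute A = t^(-1/4), i.e. A^e → t^(-e/4): V(t) = t^-2 + t^-4 - t^-5 + t^-6 - t^-7

Answer: t^-2 + t^-4 - t^-5 + t^-6 - t^-7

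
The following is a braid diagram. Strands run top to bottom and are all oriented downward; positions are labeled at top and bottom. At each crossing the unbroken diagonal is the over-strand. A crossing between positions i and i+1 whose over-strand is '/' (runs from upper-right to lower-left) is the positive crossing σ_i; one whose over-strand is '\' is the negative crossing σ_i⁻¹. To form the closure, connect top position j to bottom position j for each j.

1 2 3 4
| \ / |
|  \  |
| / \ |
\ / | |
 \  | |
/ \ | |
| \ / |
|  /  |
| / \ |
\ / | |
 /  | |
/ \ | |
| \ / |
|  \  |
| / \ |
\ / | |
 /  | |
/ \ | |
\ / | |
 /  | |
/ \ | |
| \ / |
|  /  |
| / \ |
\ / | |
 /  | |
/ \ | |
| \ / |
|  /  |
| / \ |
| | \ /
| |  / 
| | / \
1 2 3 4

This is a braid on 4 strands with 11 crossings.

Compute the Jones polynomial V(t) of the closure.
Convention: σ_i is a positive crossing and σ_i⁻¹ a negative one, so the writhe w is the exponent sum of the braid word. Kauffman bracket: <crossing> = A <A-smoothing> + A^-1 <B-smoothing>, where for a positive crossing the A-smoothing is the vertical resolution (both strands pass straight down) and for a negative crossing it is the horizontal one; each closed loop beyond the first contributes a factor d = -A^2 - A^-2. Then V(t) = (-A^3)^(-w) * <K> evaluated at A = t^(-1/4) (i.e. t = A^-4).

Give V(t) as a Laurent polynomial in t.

-t^6 + t^5 - t^4 + 2*t^3 - t^2 + t

Derivation:
Reading the diagram top to bottom ('/'-over between positions i,i+1 = s_i, '\'-over = s_i^-1): braid word = s2^-1 s1^-1 s2 s1 s2^-1 s1 s1 s2 s1 s2 s3.
The presented braid s2^-1 s1^-1 s2 s1 s2^-1 s1 s1 s2 s1 s2 s3 on 4 strands reduces by inverse Markov moves (closure unchanged at each step):
  Destabilize: the word has the form β·s3 where s3 occurs only as the final letter (β ∈ B_3); drop it and the last strand → 3 strands.
  Deconjugate: the word is γ·β·γ⁻¹ with γ = s2^-1 (prefix) and γ⁻¹ = s2 (suffix); strip both.
  Deconjugate: the word is γ·β·γ⁻¹ with γ = s1^-1 (prefix) and γ⁻¹ = s1 (suffix); strip both.
Reduced to β = s2 s1 s2^-1 s1 s1 s2 on 3 strands, 6 crossings.
Compute on β:
Braid: s2 s1 s2^-1 s1 s1 s2 on 3 strands, 6 crossings.
Writhe w = (#positive) - (#negative) = 5 - 1 = 4.
Enumerate smoothing states for the bracket polynomial. There are 2^6 = 64 states.
Smooth each crossing (0=||, 1=⌣⌢); contribution A^(Σ sign_k(1-2s_k)) * d^(L-1).
Tabulate the states by total A-exponent and number of loops L (A-exp: L × count):
  A^6: L=2 ×1
  A^4: L=1 ×3, L=3 ×3
  A^2: L=2 ×14, L=4 ×1
  A^0: L=1 ×10, L=3 ×10
  A^-2: L=2 ×13, L=4 ×2
  A^-4: L=3 ×6
  A^-6: L=4 ×1
Each group contributes A^e * Σ count * d^(L-1):
Powers of d = -A^2 - A^-2: d^2 = A^4 + 2 + A^-4; d^3 = -A^6 - 3*A^2 - 3*A^-2 - A^-6.
  A^6 * (d) = -A^8 - A^4
  A^4 * (3 + 3*d^2) = 3*A^8 + 9*A^4 + 3
  A^2 * (14*d + d^3) = -A^8 - 17*A^4 - 17 - A^-4
  A^0 * (10 + 10*d^2) = 10*A^4 + 30 + 10*A^-4
  A^-2 * (13*d + 2*d^3) = -2*A^4 - 19 - 19*A^-4 - 2*A^-8
  A^-4 * (6*d^2) = 6 + 12*A^-4 + 6*A^-8
  A^-6 * (d^3) = -1 - 3*A^-4 - 3*A^-8 - A^-12
Summing the groups: <K> = A^8 - A^4 + 2 - A^-4 + A^-8 - A^-12
Normalise by the writhe: (-A^3)^(-w) = (-A^3)^(-4) = A^-12, so f(A) = A^-12 * <K> = A^-4 - A^-8 + 2*A^-12 - A^-16 + A^-20 - A^-24.
Substitute A = t^(-1/4), i.e. A^e → t^(-e/4): V(t) = -t^6 + t^5 - t^4 + 2*t^3 - t^2 + t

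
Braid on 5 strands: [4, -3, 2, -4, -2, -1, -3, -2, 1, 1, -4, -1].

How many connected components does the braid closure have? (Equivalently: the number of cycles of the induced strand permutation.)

3

Derivation:
Track the strand permutation on 5 strands, starting from identity.
  step 1: s4 swaps positions 4,5 -> [1 2 3 5 4]
  step 2: s3^-1 swaps positions 3,4 -> [1 2 5 3 4]
  step 3: s2 swaps positions 2,3 -> [1 5 2 3 4]
  step 4: s4^-1 swaps positions 4,5 -> [1 5 2 4 3]
  step 5: s2^-1 swaps positions 2,3 -> [1 2 5 4 3]
  step 6: s1^-1 swaps positions 1,2 -> [2 1 5 4 3]
  step 7: s3^-1 swaps positions 3,4 -> [2 1 4 5 3]
  step 8: s2^-1 swaps positions 2,3 -> [2 4 1 5 3]
  step 9: s1 swaps positions 1,2 -> [4 2 1 5 3]
  step 10: s1 swaps positions 1,2 -> [2 4 1 5 3]
  step 11: s4^-1 swaps positions 4,5 -> [2 4 1 3 5]
  step 12: s1^-1 swaps positions 1,2 -> [4 2 1 3 5]
Final permutation (position -> original strand): [4 2 1 3 5]
Closure components = cycle count of this permutation = 3.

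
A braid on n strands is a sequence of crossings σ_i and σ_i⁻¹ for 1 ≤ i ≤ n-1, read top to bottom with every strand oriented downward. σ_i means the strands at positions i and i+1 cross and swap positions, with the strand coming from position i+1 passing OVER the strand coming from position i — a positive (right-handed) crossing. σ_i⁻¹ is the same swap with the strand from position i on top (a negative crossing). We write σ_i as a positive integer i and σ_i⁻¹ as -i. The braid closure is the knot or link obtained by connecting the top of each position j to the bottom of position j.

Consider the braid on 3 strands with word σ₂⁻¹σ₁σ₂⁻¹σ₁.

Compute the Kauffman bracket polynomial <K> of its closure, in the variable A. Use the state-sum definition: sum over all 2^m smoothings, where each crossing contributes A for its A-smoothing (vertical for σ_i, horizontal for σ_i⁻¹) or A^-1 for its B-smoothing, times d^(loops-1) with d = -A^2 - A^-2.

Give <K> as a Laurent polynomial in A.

A^8 - A^4 + 1 - A^-4 + A^-8

Derivation:
Braid: s2^-1 s1 s2^-1 s1 on 3 strands, 4 crossings.
Writhe w = (#positive) - (#negative) = 2 - 2 = 0.
State-sum expansion of <K>. There are 2^4 = 16 states.
For each crossing: s=0 is the vertical smoothing, s=1 horizontal. Crossing k contributes A^(sign_k * (1 - 2*s_k)); loop factor d = -A^2 - A^-2.
  state 0000: A-exp=+0, loops=3, term = A^0 * d^2
  state 0001: A-exp=-2, loops=2, term = A^-2 * d^1
  state 0010: A-exp=+2, loops=2, term = A^2 * d^1
  state 0011: A-exp=+0, loops=1, term = A^0 * d^0
  state 0100: A-exp=-2, loops=2, term = A^-2 * d^1
  state 0101: A-exp=-4, loops=3, term = A^-4 * d^2
  state 0110: A-exp=+0, loops=1, term = A^0 * d^0
  state 0111: A-exp=-2, loops=2, term = A^-2 * d^1
  state 1000: A-exp=+2, loops=2, term = A^2 * d^1
  state 1001: A-exp=+0, loops=1, term = A^0 * d^0
  state 1010: A-exp=+4, loops=3, term = A^4 * d^2
  state 1011: A-exp=+2, loops=2, term = A^2 * d^1
  state 1100: A-exp=+0, loops=1, term = A^0 * d^0
  state 1101: A-exp=-2, loops=2, term = A^-2 * d^1
  state 1110: A-exp=+2, loops=2, term = A^2 * d^1
  state 1111: A-exp=+0, loops=1, term = A^0 * d^0
Collect the terms by A-exponent (count of states per loop number):
Powers of d = -A^2 - A^-2: d^2 = A^4 + 2 + A^-4.
  A^4 * (d^2) = A^8 + 2*A^4 + 1
  A^2 * (4*d) = -4*A^4 - 4
  A^0 * (5 + d^2) = A^4 + 7 + A^-4
  A^-2 * (4*d) = -4 - 4*A^-4
  A^-4 * (d^2) = 1 + 2*A^-4 + A^-8
Summing the groups: <K> = A^8 - A^4 + 1 - A^-4 + A^-8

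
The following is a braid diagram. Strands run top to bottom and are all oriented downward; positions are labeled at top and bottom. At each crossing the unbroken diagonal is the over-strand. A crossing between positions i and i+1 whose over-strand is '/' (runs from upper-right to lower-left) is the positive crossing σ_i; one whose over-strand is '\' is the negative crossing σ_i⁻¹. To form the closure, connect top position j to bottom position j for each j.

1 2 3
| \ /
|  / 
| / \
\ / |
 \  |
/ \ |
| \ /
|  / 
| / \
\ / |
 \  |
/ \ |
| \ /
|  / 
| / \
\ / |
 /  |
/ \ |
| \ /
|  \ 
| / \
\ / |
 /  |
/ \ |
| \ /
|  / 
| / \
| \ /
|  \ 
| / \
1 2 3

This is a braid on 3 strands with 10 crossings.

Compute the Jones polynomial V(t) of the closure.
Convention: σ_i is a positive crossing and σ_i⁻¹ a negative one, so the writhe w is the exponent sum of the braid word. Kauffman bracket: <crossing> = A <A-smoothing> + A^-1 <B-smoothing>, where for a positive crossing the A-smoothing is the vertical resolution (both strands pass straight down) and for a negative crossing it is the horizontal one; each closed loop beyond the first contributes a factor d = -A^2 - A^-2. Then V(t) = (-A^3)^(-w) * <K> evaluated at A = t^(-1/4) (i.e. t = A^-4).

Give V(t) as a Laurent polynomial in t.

Reading the diagram top to bottom ('/'-over between positions i,i+1 = s_i, '\'-over = s_i^-1): braid word = s2 s1^-1 s2 s1^-1 s2 s1 s2^-1 s1 s2 s2^-1.
The presented braid s2 s1^-1 s2 s1^-1 s2 s1 s2^-1 s1 s2 s2^-1 on 3 strands reduces by inverse Markov moves (closure unchanged at each step):
  Deconjugate: the word is γ·β·γ⁻¹ with γ = s2 (prefix) and γ⁻¹ = s2^-1 (suffix); strip both.
Reduced to β = s1^-1 s2 s1^-1 s2 s1 s2^-1 s1 s2 on 3 strands, 8 crossings.
Compute on β:
Braid: s1^-1 s2 s1^-1 s2 s1 s2^-1 s1 s2 on 3 strands, 8 crossings.
Writhe w = (#positive) - (#negative) = 5 - 3 = 2.
Computing the Kauffman bracket via state sum. There are 2^8 = 256 states.
Smooth each crossing (0=||, 1=⌣⌢); contribution A^(Σ sign_k(1-2s_k)) * d^(L-1).
Tabulate the states by total A-exponent and number of loops L (A-exp: L × count):
  A^8: L=2 ×1
  A^6: L=1 ×3, L=3 ×5
  A^4: L=2 ×22, L=4 ×6
  A^2: L=1 ×18, L=3 ×37, L=5 ×1
  A^0: L=2 ×58, L=4 ×12
  A^-2: L=1 ×24, L=3 ×31, L=5 ×1
  A^-4: L=2 ×23, L=4 ×5
  A^-6: L=3 ×8
  A^-8: L=4 ×1
Each group contributes A^e * Σ count * d^(L-1):
Powers of d = -A^2 - A^-2: d^2 = A^4 + 2 + A^-4; d^3 = -A^6 - 3*A^2 - 3*A^-2 - A^-6; d^4 = A^8 + 4*A^4 + 6 + 4*A^-4 + A^-8.
  A^8 * (d) = -A^10 - A^6
  A^6 * (3 + 5*d^2) = 5*A^10 + 13*A^6 + 5*A^2
  A^4 * (22*d + 6*d^3) = -6*A^10 - 40*A^6 - 40*A^2 - 6*A^-2
  A^2 * (18 + 37*d^2 + d^4) = A^10 + 41*A^6 + 98*A^2 + 41*A^-2 + A^-6
  A^0 * (58*d + 12*d^3) = -12*A^6 - 94*A^2 - 94*A^-2 - 12*A^-6
  A^-2 * (24 + 31*d^2 + d^4) = A^6 + 35*A^2 + 92*A^-2 + 35*A^-6 + A^-10
  A^-4 * (23*d + 5*d^3) = -5*A^2 - 38*A^-2 - 38*A^-6 - 5*A^-10
  A^-6 * (8*d^2) = 8*A^-2 + 16*A^-6 + 8*A^-10
  A^-8 * (d^3) = -A^-2 - 3*A^-6 - 3*A^-10 - A^-14
Summing the groups: <K> = -A^10 + 2*A^6 - A^2 + 2*A^-2 - A^-6 + A^-10 - A^-14
Normalise by the writhe: (-A^3)^(-w) = (-A^3)^(-2) = A^-6, so f(A) = A^-6 * <K> = -A^4 + 2 - A^-4 + 2*A^-8 - A^-12 + A^-16 - A^-20.
Substitute A = t^(-1/4), i.e. A^e → t^(-e/4): V(t) = -t^5 + t^4 - t^3 + 2*t^2 - t + 2 - t^-1

Answer: -t^5 + t^4 - t^3 + 2*t^2 - t + 2 - t^-1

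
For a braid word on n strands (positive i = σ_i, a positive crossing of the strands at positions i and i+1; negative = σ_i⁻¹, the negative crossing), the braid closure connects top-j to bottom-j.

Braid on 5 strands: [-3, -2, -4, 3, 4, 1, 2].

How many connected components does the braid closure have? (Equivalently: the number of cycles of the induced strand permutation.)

Track the strand permutation on 5 strands, starting from identity.
  step 1: s3^-1 swaps positions 3,4 -> [1 2 4 3 5]
  step 2: s2^-1 swaps positions 2,3 -> [1 4 2 3 5]
  step 3: s4^-1 swaps positions 4,5 -> [1 4 2 5 3]
  step 4: s3 swaps positions 3,4 -> [1 4 5 2 3]
  step 5: s4 swaps positions 4,5 -> [1 4 5 3 2]
  step 6: s1 swaps positions 1,2 -> [4 1 5 3 2]
  step 7: s2 swaps positions 2,3 -> [4 5 1 3 2]
Final permutation (position -> original strand): [4 5 1 3 2]
Closure components = cycle count of this permutation = 2.

Answer: 2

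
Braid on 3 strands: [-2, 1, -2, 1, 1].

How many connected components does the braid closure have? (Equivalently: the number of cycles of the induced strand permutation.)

2

Derivation:
Track the strand permutation on 3 strands, starting from identity.
  step 1: s2^-1 swaps positions 2,3 -> [1 3 2]
  step 2: s1 swaps positions 1,2 -> [3 1 2]
  step 3: s2^-1 swaps positions 2,3 -> [3 2 1]
  step 4: s1 swaps positions 1,2 -> [2 3 1]
  step 5: s1 swaps positions 1,2 -> [3 2 1]
Final permutation (position -> original strand): [3 2 1]
Closure components = cycle count of this permutation = 2.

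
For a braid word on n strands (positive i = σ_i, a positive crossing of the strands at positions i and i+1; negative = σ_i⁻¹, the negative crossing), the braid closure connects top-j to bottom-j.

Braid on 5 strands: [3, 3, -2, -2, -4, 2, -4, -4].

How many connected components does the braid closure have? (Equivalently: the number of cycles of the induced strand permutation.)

Track the strand permutation on 5 strands, starting from identity.
  step 1: s3 swaps positions 3,4 -> [1 2 4 3 5]
  step 2: s3 swaps positions 3,4 -> [1 2 3 4 5]
  step 3: s2^-1 swaps positions 2,3 -> [1 3 2 4 5]
  step 4: s2^-1 swaps positions 2,3 -> [1 2 3 4 5]
  step 5: s4^-1 swaps positions 4,5 -> [1 2 3 5 4]
  step 6: s2 swaps positions 2,3 -> [1 3 2 5 4]
  step 7: s4^-1 swaps positions 4,5 -> [1 3 2 4 5]
  step 8: s4^-1 swaps positions 4,5 -> [1 3 2 5 4]
Final permutation (position -> original strand): [1 3 2 5 4]
Closure components = cycle count of this permutation = 3.

Answer: 3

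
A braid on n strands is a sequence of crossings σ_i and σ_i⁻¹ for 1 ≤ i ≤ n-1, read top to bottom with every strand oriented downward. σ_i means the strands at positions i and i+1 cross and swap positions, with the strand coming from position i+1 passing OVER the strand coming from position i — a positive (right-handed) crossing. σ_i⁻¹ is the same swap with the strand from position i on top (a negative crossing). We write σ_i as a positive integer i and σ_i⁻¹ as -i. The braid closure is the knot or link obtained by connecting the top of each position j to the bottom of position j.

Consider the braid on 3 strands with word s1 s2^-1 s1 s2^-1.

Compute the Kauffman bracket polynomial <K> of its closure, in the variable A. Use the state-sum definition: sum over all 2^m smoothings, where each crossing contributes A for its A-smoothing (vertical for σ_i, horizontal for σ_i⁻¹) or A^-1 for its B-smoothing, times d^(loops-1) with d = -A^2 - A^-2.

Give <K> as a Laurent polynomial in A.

A^8 - A^4 + 1 - A^-4 + A^-8

Derivation:
Braid: s1 s2^-1 s1 s2^-1 on 3 strands, 4 crossings.
Writhe w = (#positive) - (#negative) = 2 - 2 = 0.
Computing the Kauffman bracket via state sum. There are 2^4 = 16 states.
Each crossing splits two ways (0=vertical, 1=horizontal). The state's weight is A^(#A-smoothings - #B-smoothings) * d^(loops - 1).
  state 0000: A-exp=+0, loops=3, term = A^0 * d^2
  state 0001: A-exp=+2, loops=2, term = A^2 * d^1
  state 0010: A-exp=-2, loops=2, term = A^-2 * d^1
  state 0011: A-exp=+0, loops=1, term = A^0 * d^0
  state 0100: A-exp=+2, loops=2, term = A^2 * d^1
  state 0101: A-exp=+4, loops=3, term = A^4 * d^2
  state 0110: A-exp=+0, loops=1, term = A^0 * d^0
  state 0111: A-exp=+2, loops=2, term = A^2 * d^1
  state 1000: A-exp=-2, loops=2, term = A^-2 * d^1
  state 1001: A-exp=+0, loops=1, term = A^0 * d^0
  state 1010: A-exp=-4, loops=3, term = A^-4 * d^2
  state 1011: A-exp=-2, loops=2, term = A^-2 * d^1
  state 1100: A-exp=+0, loops=1, term = A^0 * d^0
  state 1101: A-exp=+2, loops=2, term = A^2 * d^1
  state 1110: A-exp=-2, loops=2, term = A^-2 * d^1
  state 1111: A-exp=+0, loops=1, term = A^0 * d^0
Collect the terms by A-exponent (count of states per loop number):
Powers of d = -A^2 - A^-2: d^2 = A^4 + 2 + A^-4.
  A^4 * (d^2) = A^8 + 2*A^4 + 1
  A^2 * (4*d) = -4*A^4 - 4
  A^0 * (5 + d^2) = A^4 + 7 + A^-4
  A^-2 * (4*d) = -4 - 4*A^-4
  A^-4 * (d^2) = 1 + 2*A^-4 + A^-8
Summing the groups: <K> = A^8 - A^4 + 1 - A^-4 + A^-8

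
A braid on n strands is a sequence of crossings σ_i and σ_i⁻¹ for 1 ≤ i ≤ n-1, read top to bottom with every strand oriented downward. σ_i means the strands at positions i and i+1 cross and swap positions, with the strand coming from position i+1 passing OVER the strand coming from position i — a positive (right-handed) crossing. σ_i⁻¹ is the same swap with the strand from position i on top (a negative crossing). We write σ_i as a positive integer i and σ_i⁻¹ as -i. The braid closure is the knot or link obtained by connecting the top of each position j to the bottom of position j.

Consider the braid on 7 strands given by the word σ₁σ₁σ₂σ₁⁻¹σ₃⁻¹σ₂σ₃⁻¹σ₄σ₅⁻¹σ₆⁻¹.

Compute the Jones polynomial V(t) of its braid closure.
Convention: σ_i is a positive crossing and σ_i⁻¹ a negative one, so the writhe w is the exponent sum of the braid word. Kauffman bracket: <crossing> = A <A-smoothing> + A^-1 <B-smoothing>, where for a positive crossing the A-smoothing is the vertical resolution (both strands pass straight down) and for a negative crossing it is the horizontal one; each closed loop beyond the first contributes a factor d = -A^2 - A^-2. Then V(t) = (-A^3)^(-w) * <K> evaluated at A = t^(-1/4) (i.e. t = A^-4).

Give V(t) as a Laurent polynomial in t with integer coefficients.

t^4 - t^3 + t^2 - 2*t + 2 - t^-1 + t^-2

Derivation:
The presented braid s1 s1 s2 s1^-1 s3^-1 s2 s3^-1 s4 s5^-1 s6^-1 on 7 strands reduces by inverse Markov moves (closure unchanged at each step):
  Destabilize: the word has the form β·s6^-1 where s6^-1 occurs only as the final letter (β ∈ B_6); drop it and the last strand → 6 strands.
  Destabilize: the word has the form β·s5^-1 where s5^-1 occurs only as the final letter (β ∈ B_5); drop it and the last strand → 5 strands.
  Destabilize: the word has the form β·s4 where s4 occurs only as the final letter (β ∈ B_4); drop it and the last strand → 4 strands.
Reduced to β = s1 s1 s2 s1^-1 s3^-1 s2 s3^-1 on 4 strands, 7 crossings.
Compute on β:
Braid: s1 s1 s2 s1^-1 s3^-1 s2 s3^-1 on 4 strands, 7 crossings.
Writhe w = (#positive) - (#negative) = 4 - 3 = 1.
State-sum expansion of <K>. There are 2^7 = 128 states.
Each crossing splits two ways (0=vertical, 1=horizontal). The state's weight is A^(#A-smoothings - #B-smoothings) * d^(loops - 1).
Tabulate the states by total A-exponent and number of loops L (A-exp: L × count):
  A^7: L=3 ×1
  A^5: L=2 ×4, L=4 ×3
  A^3: L=1 ×5, L=3 ×15, L=5 ×1
  A^1: L=2 ×27, L=4 ×8
  A^-1: L=1 ×14, L=3 ×20, L=5 ×1
  A^-3: L=2 ×17, L=4 ×4
  A^-5: L=3 ×7
  A^-7: L=4 ×1
Each group contributes A^e * Σ count * d^(L-1):
Powers of d = -A^2 - A^-2: d^2 = A^4 + 2 + A^-4; d^3 = -A^6 - 3*A^2 - 3*A^-2 - A^-6; d^4 = A^8 + 4*A^4 + 6 + 4*A^-4 + A^-8.
  A^7 * (d^2) = A^11 + 2*A^7 + A^3
  A^5 * (4*d + 3*d^3) = -3*A^11 - 13*A^7 - 13*A^3 - 3*A^-1
  A^3 * (5 + 15*d^2 + d^4) = A^11 + 19*A^7 + 41*A^3 + 19*A^-1 + A^-5
  A^1 * (27*d + 8*d^3) = -8*A^7 - 51*A^3 - 51*A^-1 - 8*A^-5
  A^-1 * (14 + 20*d^2 + d^4) = A^7 + 24*A^3 + 60*A^-1 + 24*A^-5 + A^-9
  A^-3 * (17*d + 4*d^3) = -4*A^3 - 29*A^-1 - 29*A^-5 - 4*A^-9
  A^-5 * (7*d^2) = 7*A^-1 + 14*A^-5 + 7*A^-9
  A^-7 * (d^3) = -A^-1 - 3*A^-5 - 3*A^-9 - A^-13
Summing the groups: <K> = -A^11 + A^7 - 2*A^3 + 2*A^-1 - A^-5 + A^-9 - A^-13
Normalise by the writhe: (-A^3)^(-w) = (-A^3)^(-1) = -A^-3, so f(A) = -A^-3 * <K> = A^8 - A^4 + 2 - 2*A^-4 + A^-8 - A^-12 + A^-16.
Substitute A = t^(-1/4), i.e. A^e → t^(-e/4): V(t) = t^4 - t^3 + t^2 - 2*t + 2 - t^-1 + t^-2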